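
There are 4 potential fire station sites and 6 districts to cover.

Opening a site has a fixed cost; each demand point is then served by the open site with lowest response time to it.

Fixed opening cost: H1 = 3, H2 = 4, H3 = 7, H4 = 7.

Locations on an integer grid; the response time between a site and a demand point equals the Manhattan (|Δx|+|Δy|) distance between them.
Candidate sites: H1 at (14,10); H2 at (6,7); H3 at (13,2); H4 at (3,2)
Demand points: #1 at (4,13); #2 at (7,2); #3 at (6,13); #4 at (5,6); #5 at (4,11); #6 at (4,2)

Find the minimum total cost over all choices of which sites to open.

38

Open {H2, H4}: assign each demand point to its cheapest open site.
  #1→H2 8, #2→H4 4, #3→H2 6, #4→H2 2, #5→H2 6, #6→H4 1
  response time 27, fixed 11 → total 38.
Compare {H2}: response time 35 + fixed 4 = 39.
Compare {H1, H2, H4}: response time 27 + fixed 14 = 41.
Compare {H1, H2}: response time 35 + fixed 7 = 42.
All other subsets cost ≥ 39. Minimum total cost: 38.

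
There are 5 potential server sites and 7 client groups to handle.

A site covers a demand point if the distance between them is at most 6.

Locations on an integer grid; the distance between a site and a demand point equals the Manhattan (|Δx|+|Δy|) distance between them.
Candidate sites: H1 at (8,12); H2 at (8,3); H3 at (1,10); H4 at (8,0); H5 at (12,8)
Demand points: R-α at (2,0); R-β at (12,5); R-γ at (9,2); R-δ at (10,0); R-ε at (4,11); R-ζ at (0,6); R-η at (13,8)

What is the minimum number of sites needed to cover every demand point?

Coverage sets (demand points within 6 of each site):
  H1: {R-ε}
  H2: {R-β, R-γ, R-δ}
  H3: {R-ε, R-ζ}
  H4: {R-α, R-γ, R-δ}
  H5: {R-β, R-η}
No 2 sites suffice: every size-2 union leaves at least one demand point uncovered.
But {H3, H4, H5} covers everything, so the minimum is 3.

3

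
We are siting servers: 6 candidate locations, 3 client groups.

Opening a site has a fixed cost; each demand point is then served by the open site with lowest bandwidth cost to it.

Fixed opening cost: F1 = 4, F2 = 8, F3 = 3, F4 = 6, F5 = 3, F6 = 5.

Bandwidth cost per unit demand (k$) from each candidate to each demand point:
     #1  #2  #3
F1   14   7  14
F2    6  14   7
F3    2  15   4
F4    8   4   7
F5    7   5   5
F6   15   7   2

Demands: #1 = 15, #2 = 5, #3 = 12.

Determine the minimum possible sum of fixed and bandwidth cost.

88

Open {F3, F4, F6}: assign each demand point to its cheapest open site.
  #1→F3 15×2=30, #2→F4 5×4=20, #3→F6 12×2=24
  bandwidth cost 74, fixed 14 → total 88.
Compare {F3, F5, F6}: bandwidth cost 79 + fixed 11 = 90.
Compare {F3, F4, F5, F6}: bandwidth cost 74 + fixed 17 = 91.
Compare {F1, F3, F4, F6}: bandwidth cost 74 + fixed 18 = 92.
All other subsets cost ≥ 90. Minimum total cost: 88.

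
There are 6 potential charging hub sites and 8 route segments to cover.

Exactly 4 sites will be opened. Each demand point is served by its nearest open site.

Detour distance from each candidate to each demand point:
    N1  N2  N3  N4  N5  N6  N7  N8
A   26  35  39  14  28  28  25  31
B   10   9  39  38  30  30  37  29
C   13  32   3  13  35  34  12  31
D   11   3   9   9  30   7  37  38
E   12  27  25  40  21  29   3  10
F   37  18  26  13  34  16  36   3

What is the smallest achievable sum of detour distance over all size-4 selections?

60

Open {C, D, E, F}.
  N1→D 11, N2→D 3, N3→C 3, N4→D 9, N5→E 21, N6→D 7, N7→E 3, N8→F 3  ⇒ total 60.
Compare {B, D, E, F}: total 65.
Compare {A, D, E, F}: total 66.
No size-4 selection does better; minimum is 60.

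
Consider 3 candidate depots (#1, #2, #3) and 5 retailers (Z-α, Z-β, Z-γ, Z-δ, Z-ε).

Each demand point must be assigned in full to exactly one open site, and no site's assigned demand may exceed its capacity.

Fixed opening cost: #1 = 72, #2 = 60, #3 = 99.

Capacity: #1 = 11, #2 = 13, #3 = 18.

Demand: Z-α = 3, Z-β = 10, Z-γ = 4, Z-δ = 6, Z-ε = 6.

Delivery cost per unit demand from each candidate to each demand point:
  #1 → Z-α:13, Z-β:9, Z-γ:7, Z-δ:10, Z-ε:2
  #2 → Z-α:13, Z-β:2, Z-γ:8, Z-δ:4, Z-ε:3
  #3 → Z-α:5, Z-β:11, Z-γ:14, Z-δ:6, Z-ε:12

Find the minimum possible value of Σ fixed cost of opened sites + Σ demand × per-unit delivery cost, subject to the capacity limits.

342

Open {#1, #2, #3}; cheapest assignment that respects the capacities:
  #1 (cap 11, load 10): Z-γ, Z-ε — cost 4×7 + 6×2 = 40
  #2 (cap 13, load 10): Z-β — cost 10×2 = 20
  #3 (cap 18, load 9): Z-α, Z-δ — cost 3×5 + 6×6 = 51
  Shipping 111, fixed 231 → total 342.
  Any other capacity-feasible assignment to {#1, #2, #3} ships for at least 111.
Compare {#2, #3}: its best feasible assignment gives total 382.
Every other set of open sites that can feasibly serve all demand totals ≥ 382 even under its best assignment. Minimum: 342.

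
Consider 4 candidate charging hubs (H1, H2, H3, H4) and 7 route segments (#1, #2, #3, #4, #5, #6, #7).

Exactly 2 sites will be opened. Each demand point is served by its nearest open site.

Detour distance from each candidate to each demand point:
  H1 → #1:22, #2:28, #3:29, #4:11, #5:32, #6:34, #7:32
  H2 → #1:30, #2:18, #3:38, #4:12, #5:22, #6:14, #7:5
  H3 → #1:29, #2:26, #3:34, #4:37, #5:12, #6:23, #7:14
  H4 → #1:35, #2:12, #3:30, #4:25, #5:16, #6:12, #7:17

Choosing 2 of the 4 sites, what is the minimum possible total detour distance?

117

Open {H2, H4}.
  #1→H2 30, #2→H4 12, #3→H4 30, #4→H2 12, #5→H4 16, #6→H4 12, #7→H2 5  ⇒ total 117.
Compare {H1, H4}: total 119.
Compare {H1, H2}: total 121.
No size-2 selection does better; minimum is 117.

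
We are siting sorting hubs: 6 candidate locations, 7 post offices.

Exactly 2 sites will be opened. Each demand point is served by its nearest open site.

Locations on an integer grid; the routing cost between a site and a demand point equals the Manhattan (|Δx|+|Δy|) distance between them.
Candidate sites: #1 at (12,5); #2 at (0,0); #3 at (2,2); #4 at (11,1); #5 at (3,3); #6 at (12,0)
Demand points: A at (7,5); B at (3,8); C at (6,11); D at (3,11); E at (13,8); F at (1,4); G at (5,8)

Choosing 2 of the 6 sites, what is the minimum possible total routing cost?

Open {#1, #5}.
  A→#1 5, B→#5 5, C→#5 11, D→#5 8, E→#1 4, F→#5 3, G→#5 7  ⇒ total 43.
Compare {#4, #5}: total 49.
Compare {#5, #6}: total 49.
No size-2 selection does better; minimum is 43.

43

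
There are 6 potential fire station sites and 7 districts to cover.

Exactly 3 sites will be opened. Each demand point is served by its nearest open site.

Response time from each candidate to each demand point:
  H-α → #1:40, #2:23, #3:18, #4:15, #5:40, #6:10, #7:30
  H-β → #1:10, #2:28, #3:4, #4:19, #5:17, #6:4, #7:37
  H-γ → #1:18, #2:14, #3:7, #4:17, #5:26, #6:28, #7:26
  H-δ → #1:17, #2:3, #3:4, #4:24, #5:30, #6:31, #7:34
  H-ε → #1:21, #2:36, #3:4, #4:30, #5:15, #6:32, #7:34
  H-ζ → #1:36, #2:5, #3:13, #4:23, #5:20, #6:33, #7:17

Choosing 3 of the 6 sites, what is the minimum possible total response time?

Open {H-α, H-β, H-ζ}.
  #1→H-β 10, #2→H-ζ 5, #3→H-β 4, #4→H-α 15, #5→H-β 17, #6→H-β 4, #7→H-ζ 17  ⇒ total 72.
Compare {H-β, H-γ, H-ζ}: total 74.
Compare {H-β, H-δ, H-ζ}: total 74.
No size-3 selection does better; minimum is 72.

72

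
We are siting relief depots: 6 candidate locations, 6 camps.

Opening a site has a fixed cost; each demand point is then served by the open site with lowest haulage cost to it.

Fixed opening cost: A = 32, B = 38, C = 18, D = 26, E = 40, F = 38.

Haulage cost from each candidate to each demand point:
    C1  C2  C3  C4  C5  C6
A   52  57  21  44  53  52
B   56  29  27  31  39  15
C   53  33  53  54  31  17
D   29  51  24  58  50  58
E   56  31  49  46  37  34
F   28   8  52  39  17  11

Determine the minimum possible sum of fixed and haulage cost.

191

Open {D, F}: assign each demand point to its cheapest open site.
  C1→F 28, C2→F 8, C3→D 24, C4→F 39, C5→F 17, C6→F 11
  haulage cost 127, fixed 64 → total 191.
Compare {F}: haulage cost 155 + fixed 38 = 193.
Compare {A, F}: haulage cost 124 + fixed 70 = 194.
Compare {B, F}: haulage cost 122 + fixed 76 = 198.
All other subsets cost ≥ 193. Minimum total cost: 191.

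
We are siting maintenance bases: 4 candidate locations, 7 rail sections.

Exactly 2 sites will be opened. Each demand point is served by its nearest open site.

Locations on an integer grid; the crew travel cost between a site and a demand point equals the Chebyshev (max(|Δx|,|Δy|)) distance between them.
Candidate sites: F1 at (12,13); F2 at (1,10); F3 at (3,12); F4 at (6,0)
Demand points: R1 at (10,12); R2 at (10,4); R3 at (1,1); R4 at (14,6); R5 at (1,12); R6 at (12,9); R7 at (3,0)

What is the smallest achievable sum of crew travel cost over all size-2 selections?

36

Open {F1, F4}.
  R1→F1 2, R2→F4 4, R3→F4 5, R4→F1 7, R5→F1 11, R6→F1 4, R7→F4 3  ⇒ total 36.
Compare {F3, F4}: total 38.
Compare {F2, F4}: total 40.
No size-2 selection does better; minimum is 36.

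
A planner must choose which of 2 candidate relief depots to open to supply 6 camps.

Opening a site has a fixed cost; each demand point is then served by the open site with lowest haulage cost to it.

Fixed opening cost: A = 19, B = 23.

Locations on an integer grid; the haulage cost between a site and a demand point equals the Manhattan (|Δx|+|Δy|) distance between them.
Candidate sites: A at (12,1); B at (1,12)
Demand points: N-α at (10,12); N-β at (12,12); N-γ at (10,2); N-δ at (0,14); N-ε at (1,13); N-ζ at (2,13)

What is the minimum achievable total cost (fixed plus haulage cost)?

68

Open {B}: assign each demand point to its cheapest open site.
  N-α→B 9, N-β→B 11, N-γ→B 19, N-δ→B 3, N-ε→B 1, N-ζ→B 2
  haulage cost 45, fixed 23 → total 68.
Compare {A, B}: haulage cost 29 + fixed 42 = 71.
Compare {A}: haulage cost 97 + fixed 19 = 116.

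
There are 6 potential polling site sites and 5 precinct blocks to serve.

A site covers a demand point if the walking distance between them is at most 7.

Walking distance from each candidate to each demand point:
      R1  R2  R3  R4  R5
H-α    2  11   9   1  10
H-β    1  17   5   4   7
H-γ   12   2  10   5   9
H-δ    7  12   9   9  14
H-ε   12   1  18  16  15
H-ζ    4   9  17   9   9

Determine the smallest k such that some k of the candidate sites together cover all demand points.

Coverage sets (demand points within 7 of each site):
  H-α: {R1, R4}
  H-β: {R1, R3, R4, R5}
  H-γ: {R2, R4}
  H-δ: {R1}
  H-ε: {R2}
  H-ζ: {R1}
No single site covers all 5 demand points.
But {H-β, H-γ} covers everything, so the minimum is 2.

2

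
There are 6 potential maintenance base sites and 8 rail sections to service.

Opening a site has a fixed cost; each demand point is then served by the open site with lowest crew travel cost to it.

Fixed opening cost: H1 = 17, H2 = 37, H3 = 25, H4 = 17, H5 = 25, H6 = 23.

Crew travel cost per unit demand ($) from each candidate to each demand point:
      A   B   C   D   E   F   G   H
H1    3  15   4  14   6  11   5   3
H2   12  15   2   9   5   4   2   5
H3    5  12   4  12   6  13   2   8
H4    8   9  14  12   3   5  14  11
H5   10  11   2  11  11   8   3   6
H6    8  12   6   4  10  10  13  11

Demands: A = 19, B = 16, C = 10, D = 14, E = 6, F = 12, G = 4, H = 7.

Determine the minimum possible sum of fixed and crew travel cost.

Open {H1, H2, H4, H6}: assign each demand point to its cheapest open site.
  A→H1 19×3=57, B→H4 16×9=144, C→H2 10×2=20, D→H6 14×4=56, E→H4 6×3=18, F→H2 12×4=48, G→H2 4×2=8, H→H1 7×3=21
  crew travel cost 372, fixed 94 → total 466.
Compare {H1, H4, H5, H6}: crew travel cost 388 + fixed 82 = 470.
Compare {H1, H4, H6}: crew travel cost 416 + fixed 57 = 473.
Compare {H1, H3, H4, H6}: crew travel cost 404 + fixed 82 = 486.
All other subsets cost ≥ 470. Minimum total cost: 466.

466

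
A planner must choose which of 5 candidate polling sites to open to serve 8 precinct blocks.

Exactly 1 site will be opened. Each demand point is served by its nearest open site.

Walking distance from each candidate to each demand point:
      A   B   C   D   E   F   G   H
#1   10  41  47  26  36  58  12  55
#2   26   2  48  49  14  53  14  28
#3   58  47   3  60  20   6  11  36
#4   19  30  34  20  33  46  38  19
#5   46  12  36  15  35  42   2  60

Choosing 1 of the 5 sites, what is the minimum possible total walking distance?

234

Open {#2}.
  A→#2 26, B→#2 2, C→#2 48, D→#2 49, E→#2 14, F→#2 53, G→#2 14, H→#2 28  ⇒ total 234.
Compare {#4}: total 239.
Compare {#3}: total 241.
No size-1 selection does better; minimum is 234.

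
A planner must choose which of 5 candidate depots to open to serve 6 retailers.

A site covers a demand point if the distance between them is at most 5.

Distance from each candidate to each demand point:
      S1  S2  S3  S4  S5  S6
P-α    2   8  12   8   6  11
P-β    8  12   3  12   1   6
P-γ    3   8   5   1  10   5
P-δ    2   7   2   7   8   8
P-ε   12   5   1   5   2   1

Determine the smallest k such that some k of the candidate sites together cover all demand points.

Coverage sets (demand points within 5 of each site):
  P-α: {S1}
  P-β: {S3, S5}
  P-γ: {S1, S3, S4, S6}
  P-δ: {S1, S3}
  P-ε: {S2, S3, S4, S5, S6}
No single site covers all 6 demand points.
But {P-α, P-ε} covers everything, so the minimum is 2.

2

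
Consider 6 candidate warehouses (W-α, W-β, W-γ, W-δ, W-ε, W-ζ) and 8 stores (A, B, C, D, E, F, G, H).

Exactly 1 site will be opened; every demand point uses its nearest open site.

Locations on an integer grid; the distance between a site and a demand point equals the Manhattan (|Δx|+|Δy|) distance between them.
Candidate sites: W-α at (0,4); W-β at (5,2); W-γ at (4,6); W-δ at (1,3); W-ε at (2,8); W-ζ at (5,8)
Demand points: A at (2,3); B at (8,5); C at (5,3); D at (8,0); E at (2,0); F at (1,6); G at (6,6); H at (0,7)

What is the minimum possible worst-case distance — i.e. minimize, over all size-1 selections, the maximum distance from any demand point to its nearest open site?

Open {W-β}.
  Farthest demand point is H at distance 10 (to W-β); all others are ≤ 10.
With {W-γ} the worst case is 10.
With {W-δ} the worst case is 10.
No size-1 selection achieves below 10.

10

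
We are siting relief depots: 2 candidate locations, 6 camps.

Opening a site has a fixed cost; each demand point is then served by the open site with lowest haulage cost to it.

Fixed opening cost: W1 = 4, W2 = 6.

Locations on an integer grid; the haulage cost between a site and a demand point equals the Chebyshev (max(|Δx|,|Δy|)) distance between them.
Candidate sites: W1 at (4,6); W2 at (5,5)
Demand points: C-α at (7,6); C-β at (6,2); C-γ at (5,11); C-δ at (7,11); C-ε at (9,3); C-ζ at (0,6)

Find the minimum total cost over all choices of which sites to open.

Open {W1}: assign each demand point to its cheapest open site.
  C-α→W1 3, C-β→W1 4, C-γ→W1 5, C-δ→W1 5, C-ε→W1 5, C-ζ→W1 4
  haulage cost 26, fixed 4 → total 30.
Compare {W2}: haulage cost 26 + fixed 6 = 32.
Compare {W1, W2}: haulage cost 23 + fixed 10 = 33.

30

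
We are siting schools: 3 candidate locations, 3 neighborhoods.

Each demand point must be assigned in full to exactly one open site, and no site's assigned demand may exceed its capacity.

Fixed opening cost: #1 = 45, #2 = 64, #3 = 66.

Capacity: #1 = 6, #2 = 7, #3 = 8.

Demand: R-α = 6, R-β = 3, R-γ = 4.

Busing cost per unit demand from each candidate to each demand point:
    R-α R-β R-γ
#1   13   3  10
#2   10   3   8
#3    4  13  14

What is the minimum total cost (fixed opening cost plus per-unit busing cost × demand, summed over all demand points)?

Open {#2, #3}; cheapest assignment that respects the capacities:
  #2 (cap 7, load 7): R-β, R-γ — cost 3×3 + 4×8 = 41
  #3 (cap 8, load 6): R-α — cost 6×4 = 24
  Shipping 65, fixed 130 → total 195.
  Any other capacity-feasible assignment to {#2, #3} ships for at least 65.
Compare {#1, #2}: its best feasible assignment gives total 228.
Compare {#1, #2, #3}: its best feasible assignment gives total 240.
Every other set of open sites that can feasibly serve all demand totals ≥ 228 even under its best assignment. Minimum: 195.

195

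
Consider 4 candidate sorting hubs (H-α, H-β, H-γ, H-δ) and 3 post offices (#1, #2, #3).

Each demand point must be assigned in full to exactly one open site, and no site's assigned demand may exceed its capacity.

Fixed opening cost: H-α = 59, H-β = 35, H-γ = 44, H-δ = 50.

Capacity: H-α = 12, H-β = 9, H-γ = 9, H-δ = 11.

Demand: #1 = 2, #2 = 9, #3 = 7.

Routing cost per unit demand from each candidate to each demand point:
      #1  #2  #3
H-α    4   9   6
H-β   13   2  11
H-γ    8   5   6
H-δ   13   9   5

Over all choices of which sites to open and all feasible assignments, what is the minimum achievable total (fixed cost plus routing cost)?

Open {H-β, H-γ}; cheapest assignment that respects the capacities:
  H-β (cap 9, load 9): #2 — cost 9×2 = 18
  H-γ (cap 9, load 9): #1, #3 — cost 2×8 + 7×6 = 58
  Shipping 76, fixed 79 → total 155.
  Any other capacity-feasible assignment to {H-β, H-γ} ships for at least 76.
Compare {H-α, H-β}: its best feasible assignment gives total 162.
Compare {H-β, H-δ}: its best feasible assignment gives total 164.
Every other set of open sites that can feasibly serve all demand totals ≥ 162 even under its best assignment. Minimum: 155.

155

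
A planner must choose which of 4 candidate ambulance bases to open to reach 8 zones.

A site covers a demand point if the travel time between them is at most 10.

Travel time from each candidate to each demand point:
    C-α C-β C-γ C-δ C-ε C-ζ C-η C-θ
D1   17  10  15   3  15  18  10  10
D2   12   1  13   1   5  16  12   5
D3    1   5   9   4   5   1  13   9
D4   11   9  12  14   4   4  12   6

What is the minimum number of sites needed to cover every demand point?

Coverage sets (demand points within 10 of each site):
  D1: {C-β, C-δ, C-η, C-θ}
  D2: {C-β, C-δ, C-ε, C-θ}
  D3: {C-α, C-β, C-γ, C-δ, C-ε, C-ζ, C-θ}
  D4: {C-β, C-ε, C-ζ, C-θ}
No single site covers all 8 demand points.
But {D1, D3} covers everything, so the minimum is 2.

2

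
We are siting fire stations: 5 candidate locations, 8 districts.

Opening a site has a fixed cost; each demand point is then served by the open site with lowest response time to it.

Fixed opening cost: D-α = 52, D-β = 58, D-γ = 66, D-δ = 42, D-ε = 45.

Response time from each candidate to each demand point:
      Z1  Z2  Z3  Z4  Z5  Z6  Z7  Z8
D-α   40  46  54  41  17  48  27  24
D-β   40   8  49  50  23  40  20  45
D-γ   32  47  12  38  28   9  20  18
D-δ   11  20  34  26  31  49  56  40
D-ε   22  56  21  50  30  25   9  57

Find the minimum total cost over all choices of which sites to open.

Open {D-γ, D-δ}: assign each demand point to its cheapest open site.
  Z1→D-δ 11, Z2→D-δ 20, Z3→D-γ 12, Z4→D-δ 26, Z5→D-γ 28, Z6→D-γ 9, Z7→D-γ 20, Z8→D-γ 18
  response time 144, fixed 108 → total 252.
Compare {D-δ, D-ε}: response time 182 + fixed 87 = 269.
Compare {D-γ}: response time 204 + fixed 66 = 270.
Compare {D-β, D-γ}: response time 160 + fixed 124 = 284.
All other subsets cost ≥ 269. Minimum total cost: 252.

252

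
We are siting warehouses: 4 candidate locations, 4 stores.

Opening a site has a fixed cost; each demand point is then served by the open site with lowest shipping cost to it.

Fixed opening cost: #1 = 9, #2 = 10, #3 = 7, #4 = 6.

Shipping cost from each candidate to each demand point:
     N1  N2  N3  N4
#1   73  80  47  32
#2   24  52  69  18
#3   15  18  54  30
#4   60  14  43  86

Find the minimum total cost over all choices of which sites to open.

113

Open {#2, #3, #4}: assign each demand point to its cheapest open site.
  N1→#3 15, N2→#4 14, N3→#4 43, N4→#2 18
  shipping cost 90, fixed 23 → total 113.
Compare {#2, #4}: shipping cost 99 + fixed 16 = 115.
Compare {#3, #4}: shipping cost 102 + fixed 13 = 115.
Compare {#2, #3}: shipping cost 105 + fixed 17 = 122.
All other subsets cost ≥ 115. Minimum total cost: 113.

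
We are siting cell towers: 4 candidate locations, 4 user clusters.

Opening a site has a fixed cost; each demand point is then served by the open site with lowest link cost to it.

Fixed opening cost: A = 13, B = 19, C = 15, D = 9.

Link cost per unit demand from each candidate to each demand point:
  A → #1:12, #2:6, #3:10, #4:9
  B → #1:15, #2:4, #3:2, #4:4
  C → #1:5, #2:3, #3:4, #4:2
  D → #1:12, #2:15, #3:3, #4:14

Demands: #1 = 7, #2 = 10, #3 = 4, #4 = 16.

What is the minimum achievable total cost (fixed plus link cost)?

Open {C}: assign each demand point to its cheapest open site.
  #1→C 7×5=35, #2→C 10×3=30, #3→C 4×4=16, #4→C 16×2=32
  link cost 113, fixed 15 → total 128.
Compare {C, D}: link cost 109 + fixed 24 = 133.
Compare {B, C}: link cost 105 + fixed 34 = 139.
Compare {A, C}: link cost 113 + fixed 28 = 141.
All other subsets cost ≥ 133. Minimum total cost: 128.

128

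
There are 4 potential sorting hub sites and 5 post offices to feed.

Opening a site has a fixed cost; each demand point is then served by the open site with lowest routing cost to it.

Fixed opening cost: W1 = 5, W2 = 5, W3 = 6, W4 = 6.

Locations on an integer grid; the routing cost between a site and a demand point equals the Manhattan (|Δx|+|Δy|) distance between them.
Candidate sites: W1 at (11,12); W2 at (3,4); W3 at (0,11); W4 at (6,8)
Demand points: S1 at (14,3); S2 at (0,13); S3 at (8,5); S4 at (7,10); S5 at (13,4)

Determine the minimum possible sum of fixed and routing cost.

Open {W3, W4}: assign each demand point to its cheapest open site.
  S1→W4 13, S2→W3 2, S3→W4 5, S4→W4 3, S5→W4 11
  routing cost 34, fixed 12 → total 46.
Compare {W4}: routing cost 43 + fixed 6 = 49.
Compare {W2, W3}: routing cost 38 + fixed 11 = 49.
Compare {W1, W3, W4}: routing cost 32 + fixed 17 = 49.
All other subsets cost ≥ 49. Minimum total cost: 46.

46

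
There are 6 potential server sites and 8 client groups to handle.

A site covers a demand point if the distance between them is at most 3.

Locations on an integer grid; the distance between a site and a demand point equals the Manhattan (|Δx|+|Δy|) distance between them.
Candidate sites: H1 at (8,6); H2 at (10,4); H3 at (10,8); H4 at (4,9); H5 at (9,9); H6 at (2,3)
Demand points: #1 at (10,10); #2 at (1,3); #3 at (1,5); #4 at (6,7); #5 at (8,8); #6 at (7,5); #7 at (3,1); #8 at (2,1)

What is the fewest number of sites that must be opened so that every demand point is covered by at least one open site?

3

Coverage sets (demand points within 3 of each site):
  H1: {#4, #5, #6}
  H2: {}
  H3: {#1, #5}
  H4: {}
  H5: {#1, #5}
  H6: {#2, #3, #7, #8}
No 2 sites suffice: every size-2 union leaves at least one demand point uncovered.
But {H1, H3, H6} covers everything, so the minimum is 3.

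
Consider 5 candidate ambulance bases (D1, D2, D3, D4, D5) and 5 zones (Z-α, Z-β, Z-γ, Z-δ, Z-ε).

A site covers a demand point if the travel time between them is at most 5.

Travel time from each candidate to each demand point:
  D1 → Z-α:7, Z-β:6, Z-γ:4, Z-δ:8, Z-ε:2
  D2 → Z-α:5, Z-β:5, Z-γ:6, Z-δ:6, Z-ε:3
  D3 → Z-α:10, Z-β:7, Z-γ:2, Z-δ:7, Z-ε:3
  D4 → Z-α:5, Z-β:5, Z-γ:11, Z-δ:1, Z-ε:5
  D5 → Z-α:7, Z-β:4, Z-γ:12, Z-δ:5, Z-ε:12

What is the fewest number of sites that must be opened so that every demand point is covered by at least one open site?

Coverage sets (demand points within 5 of each site):
  D1: {Z-γ, Z-ε}
  D2: {Z-α, Z-β, Z-ε}
  D3: {Z-γ, Z-ε}
  D4: {Z-α, Z-β, Z-δ, Z-ε}
  D5: {Z-β, Z-δ}
No single site covers all 5 demand points.
But {D1, D4} covers everything, so the minimum is 2.

2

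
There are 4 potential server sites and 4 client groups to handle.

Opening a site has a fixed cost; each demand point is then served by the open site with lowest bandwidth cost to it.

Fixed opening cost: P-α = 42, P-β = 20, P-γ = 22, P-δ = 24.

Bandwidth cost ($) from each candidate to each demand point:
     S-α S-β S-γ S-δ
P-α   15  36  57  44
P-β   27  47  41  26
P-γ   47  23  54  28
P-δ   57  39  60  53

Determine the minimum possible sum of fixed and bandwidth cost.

159

Open {P-β, P-γ}: assign each demand point to its cheapest open site.
  S-α→P-β 27, S-β→P-γ 23, S-γ→P-β 41, S-δ→P-β 26
  bandwidth cost 117, fixed 42 → total 159.
Compare {P-β}: bandwidth cost 141 + fixed 20 = 161.
Compare {P-γ}: bandwidth cost 152 + fixed 22 = 174.
Compare {P-β, P-δ}: bandwidth cost 133 + fixed 44 = 177.
All other subsets cost ≥ 161. Minimum total cost: 159.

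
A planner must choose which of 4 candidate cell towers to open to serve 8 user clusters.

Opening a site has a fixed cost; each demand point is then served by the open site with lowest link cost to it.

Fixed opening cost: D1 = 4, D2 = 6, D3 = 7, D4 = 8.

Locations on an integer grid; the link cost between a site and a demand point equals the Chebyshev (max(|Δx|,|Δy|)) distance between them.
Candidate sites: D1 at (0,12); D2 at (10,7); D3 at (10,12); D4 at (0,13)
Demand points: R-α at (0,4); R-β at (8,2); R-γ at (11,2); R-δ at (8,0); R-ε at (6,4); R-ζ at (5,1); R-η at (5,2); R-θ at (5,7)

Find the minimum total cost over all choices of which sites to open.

53

Open {D2}: assign each demand point to its cheapest open site.
  R-α→D2 10, R-β→D2 5, R-γ→D2 5, R-δ→D2 7, R-ε→D2 4, R-ζ→D2 6, R-η→D2 5, R-θ→D2 5
  link cost 47, fixed 6 → total 53.
Compare {D1, D2}: link cost 45 + fixed 10 = 55.
Compare {D2, D3}: link cost 47 + fixed 13 = 60.
Compare {D2, D4}: link cost 46 + fixed 14 = 60.
All other subsets cost ≥ 55. Minimum total cost: 53.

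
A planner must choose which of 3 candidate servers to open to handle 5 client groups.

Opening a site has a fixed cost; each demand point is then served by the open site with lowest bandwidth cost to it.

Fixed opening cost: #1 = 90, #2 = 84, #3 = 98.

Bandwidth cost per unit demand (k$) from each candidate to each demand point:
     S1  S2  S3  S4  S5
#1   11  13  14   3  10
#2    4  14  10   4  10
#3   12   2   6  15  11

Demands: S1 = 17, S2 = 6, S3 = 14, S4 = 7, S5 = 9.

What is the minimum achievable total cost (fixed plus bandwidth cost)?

464

Open {#2, #3}: assign each demand point to its cheapest open site.
  S1→#2 17×4=68, S2→#3 6×2=12, S3→#3 14×6=84, S4→#2 7×4=28, S5→#2 9×10=90
  bandwidth cost 282, fixed 182 → total 464.
Compare {#2}: bandwidth cost 410 + fixed 84 = 494.
Compare {#1, #2, #3}: bandwidth cost 275 + fixed 272 = 547.
Compare {#1, #2}: bandwidth cost 397 + fixed 174 = 571.
All other subsets cost ≥ 494. Minimum total cost: 464.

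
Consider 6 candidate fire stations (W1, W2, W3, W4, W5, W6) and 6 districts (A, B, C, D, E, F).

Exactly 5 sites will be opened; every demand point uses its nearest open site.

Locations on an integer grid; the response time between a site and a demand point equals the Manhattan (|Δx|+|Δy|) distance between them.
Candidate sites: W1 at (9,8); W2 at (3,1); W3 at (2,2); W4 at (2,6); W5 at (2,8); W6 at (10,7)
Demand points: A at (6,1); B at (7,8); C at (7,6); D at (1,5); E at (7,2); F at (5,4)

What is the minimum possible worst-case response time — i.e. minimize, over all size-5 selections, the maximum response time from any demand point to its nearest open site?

5

Open {W1, W2, W3, W4, W5}.
  Farthest demand point is E at response time 5 (to W2); all others are ≤ 5.
With {W1, W2, W3, W4, W6} the worst case is 5.
With {W1, W2, W3, W5, W6} the worst case is 5.
No size-5 selection achieves below 5.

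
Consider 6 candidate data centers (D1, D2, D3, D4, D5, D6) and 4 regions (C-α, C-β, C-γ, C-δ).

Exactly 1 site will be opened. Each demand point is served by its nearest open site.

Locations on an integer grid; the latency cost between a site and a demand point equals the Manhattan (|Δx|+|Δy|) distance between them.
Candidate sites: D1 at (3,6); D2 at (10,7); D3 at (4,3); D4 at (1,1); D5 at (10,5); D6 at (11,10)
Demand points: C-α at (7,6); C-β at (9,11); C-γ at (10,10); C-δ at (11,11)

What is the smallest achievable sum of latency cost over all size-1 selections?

Open {D6}.
  C-α→D6 8, C-β→D6 3, C-γ→D6 1, C-δ→D6 1  ⇒ total 13.
Compare {D2}: total 17.
Compare {D5}: total 23.
No size-1 selection does better; minimum is 13.

13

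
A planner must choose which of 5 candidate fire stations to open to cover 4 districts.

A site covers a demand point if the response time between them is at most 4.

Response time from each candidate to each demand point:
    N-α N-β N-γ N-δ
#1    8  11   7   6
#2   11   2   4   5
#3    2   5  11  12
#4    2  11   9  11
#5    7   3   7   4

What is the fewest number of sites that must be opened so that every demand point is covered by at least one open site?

3

Coverage sets (demand points within 4 of each site):
  #1: {}
  #2: {N-β, N-γ}
  #3: {N-α}
  #4: {N-α}
  #5: {N-β, N-δ}
No 2 sites suffice: every size-2 union leaves at least one demand point uncovered.
But {#2, #3, #5} covers everything, so the minimum is 3.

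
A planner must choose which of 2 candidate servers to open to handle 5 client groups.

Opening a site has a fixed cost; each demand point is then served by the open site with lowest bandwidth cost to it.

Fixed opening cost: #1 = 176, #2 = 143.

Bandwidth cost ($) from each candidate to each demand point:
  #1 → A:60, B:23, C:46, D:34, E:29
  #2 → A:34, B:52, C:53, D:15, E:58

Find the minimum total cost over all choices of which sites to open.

355

Open {#2}: assign each demand point to its cheapest open site.
  A→#2 34, B→#2 52, C→#2 53, D→#2 15, E→#2 58
  bandwidth cost 212, fixed 143 → total 355.
Compare {#1}: bandwidth cost 192 + fixed 176 = 368.
Compare {#1, #2}: bandwidth cost 147 + fixed 319 = 466.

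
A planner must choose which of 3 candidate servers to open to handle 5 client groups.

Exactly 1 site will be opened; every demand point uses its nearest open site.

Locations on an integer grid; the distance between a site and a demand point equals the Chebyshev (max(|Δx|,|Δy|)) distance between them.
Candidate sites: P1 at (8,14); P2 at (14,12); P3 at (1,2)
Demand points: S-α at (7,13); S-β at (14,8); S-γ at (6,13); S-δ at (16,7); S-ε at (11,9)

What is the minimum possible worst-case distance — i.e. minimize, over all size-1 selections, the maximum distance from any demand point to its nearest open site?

Open {P1}.
  Farthest demand point is S-δ at distance 8 (to P1); all others are ≤ 8.
With {P2} the worst case is 8.
With {P3} the worst case is 15.
No size-1 selection achieves below 8.

8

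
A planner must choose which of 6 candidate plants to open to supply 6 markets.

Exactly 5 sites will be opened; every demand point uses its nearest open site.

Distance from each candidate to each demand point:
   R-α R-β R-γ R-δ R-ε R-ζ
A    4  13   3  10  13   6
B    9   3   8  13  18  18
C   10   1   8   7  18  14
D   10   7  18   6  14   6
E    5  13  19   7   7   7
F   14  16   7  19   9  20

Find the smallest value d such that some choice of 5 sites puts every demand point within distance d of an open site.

7

Open {A, B, C, D, E}.
  Farthest demand point is R-ε at distance 7 (to E); all others are ≤ 7.
With {A, B, C, E, F} the worst case is 7.
With {A, B, D, E, F} the worst case is 7.
No size-5 selection achieves below 7.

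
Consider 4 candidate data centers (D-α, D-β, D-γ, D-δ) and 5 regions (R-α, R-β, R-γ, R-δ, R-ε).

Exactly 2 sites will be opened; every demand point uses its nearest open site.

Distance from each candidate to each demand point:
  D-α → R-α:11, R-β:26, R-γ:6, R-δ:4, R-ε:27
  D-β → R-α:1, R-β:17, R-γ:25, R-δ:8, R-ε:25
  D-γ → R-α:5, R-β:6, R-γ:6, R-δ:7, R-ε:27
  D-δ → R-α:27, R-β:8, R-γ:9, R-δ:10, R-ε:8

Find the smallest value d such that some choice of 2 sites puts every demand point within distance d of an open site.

8

Open {D-γ, D-δ}.
  Farthest demand point is R-ε at distance 8 (to D-δ); all others are ≤ 8.
With {D-β, D-δ} the worst case is 9.
With {D-α, D-δ} the worst case is 11.
No size-2 selection achieves below 8.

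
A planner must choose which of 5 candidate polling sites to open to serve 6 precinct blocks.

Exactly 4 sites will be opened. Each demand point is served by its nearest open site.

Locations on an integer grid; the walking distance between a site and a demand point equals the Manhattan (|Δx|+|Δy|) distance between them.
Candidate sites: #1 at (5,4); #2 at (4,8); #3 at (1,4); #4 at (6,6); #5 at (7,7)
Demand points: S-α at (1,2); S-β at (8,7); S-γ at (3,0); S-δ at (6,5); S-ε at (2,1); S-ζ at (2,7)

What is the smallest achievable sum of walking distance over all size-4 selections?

Open {#2, #3, #4, #5}.
  S-α→#3 2, S-β→#5 1, S-γ→#3 6, S-δ→#4 1, S-ε→#3 4, S-ζ→#2 3  ⇒ total 17.
Compare {#1, #2, #3, #5}: total 18.
Compare {#1, #3, #4, #5}: total 18.
No size-4 selection does better; minimum is 17.

17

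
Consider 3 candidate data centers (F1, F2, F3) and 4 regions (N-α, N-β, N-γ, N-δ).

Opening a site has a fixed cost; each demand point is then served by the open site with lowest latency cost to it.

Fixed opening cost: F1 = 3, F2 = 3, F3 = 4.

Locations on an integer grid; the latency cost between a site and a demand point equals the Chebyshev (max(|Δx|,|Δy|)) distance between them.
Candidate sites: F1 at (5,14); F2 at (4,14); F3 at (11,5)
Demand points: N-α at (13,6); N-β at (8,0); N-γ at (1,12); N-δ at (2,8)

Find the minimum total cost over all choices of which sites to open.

23

Open {F2, F3}: assign each demand point to its cheapest open site.
  N-α→F3 2, N-β→F3 5, N-γ→F2 3, N-δ→F2 6
  latency cost 16, fixed 7 → total 23.
Compare {F1, F3}: latency cost 17 + fixed 7 = 24.
Compare {F1, F2, F3}: latency cost 16 + fixed 10 = 26.
Compare {F3}: latency cost 26 + fixed 4 = 30.
All other subsets cost ≥ 24. Minimum total cost: 23.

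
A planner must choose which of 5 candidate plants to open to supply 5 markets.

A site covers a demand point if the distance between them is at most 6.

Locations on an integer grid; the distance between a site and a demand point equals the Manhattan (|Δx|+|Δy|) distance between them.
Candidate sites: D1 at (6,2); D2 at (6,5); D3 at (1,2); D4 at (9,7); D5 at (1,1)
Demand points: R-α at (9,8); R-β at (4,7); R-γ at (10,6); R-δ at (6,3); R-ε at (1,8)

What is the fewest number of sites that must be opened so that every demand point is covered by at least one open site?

Coverage sets (demand points within 6 of each site):
  D1: {R-δ}
  D2: {R-α, R-β, R-γ, R-δ}
  D3: {R-δ, R-ε}
  D4: {R-α, R-β, R-γ}
  D5: {}
No single site covers all 5 demand points.
But {D2, D3} covers everything, so the minimum is 2.

2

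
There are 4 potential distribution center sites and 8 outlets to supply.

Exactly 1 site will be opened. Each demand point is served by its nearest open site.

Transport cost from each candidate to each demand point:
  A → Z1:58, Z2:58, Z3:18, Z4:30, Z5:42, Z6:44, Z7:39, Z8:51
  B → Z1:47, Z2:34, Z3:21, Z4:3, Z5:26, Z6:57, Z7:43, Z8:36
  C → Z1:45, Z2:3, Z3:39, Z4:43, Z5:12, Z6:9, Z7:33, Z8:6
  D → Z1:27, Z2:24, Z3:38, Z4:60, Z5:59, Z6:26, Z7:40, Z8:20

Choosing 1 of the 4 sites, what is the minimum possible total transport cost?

190

Open {C}.
  Z1→C 45, Z2→C 3, Z3→C 39, Z4→C 43, Z5→C 12, Z6→C 9, Z7→C 33, Z8→C 6  ⇒ total 190.
Compare {B}: total 267.
Compare {D}: total 294.
No size-1 selection does better; minimum is 190.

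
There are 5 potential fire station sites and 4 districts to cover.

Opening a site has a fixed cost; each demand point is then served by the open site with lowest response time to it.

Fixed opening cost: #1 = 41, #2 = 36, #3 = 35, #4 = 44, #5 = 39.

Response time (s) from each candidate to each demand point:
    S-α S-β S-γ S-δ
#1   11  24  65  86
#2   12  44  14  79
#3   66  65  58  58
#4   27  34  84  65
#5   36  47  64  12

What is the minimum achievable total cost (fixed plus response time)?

157

Open {#2, #5}: assign each demand point to its cheapest open site.
  S-α→#2 12, S-β→#2 44, S-γ→#2 14, S-δ→#5 12
  response time 82, fixed 75 → total 157.
Compare {#1, #2, #5}: response time 61 + fixed 116 = 177.
Compare {#2}: response time 149 + fixed 36 = 185.
Compare {#1, #5}: response time 111 + fixed 80 = 191.
All other subsets cost ≥ 177. Minimum total cost: 157.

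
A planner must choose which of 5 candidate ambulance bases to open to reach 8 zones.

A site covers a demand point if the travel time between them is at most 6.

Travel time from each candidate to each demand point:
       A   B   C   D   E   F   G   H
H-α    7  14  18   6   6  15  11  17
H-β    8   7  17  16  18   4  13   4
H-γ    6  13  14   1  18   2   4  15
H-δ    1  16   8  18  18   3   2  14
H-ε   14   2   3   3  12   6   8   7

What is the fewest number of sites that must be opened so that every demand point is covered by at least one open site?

4

Coverage sets (demand points within 6 of each site):
  H-α: {D, E}
  H-β: {F, H}
  H-γ: {A, D, F, G}
  H-δ: {A, F, G}
  H-ε: {B, C, D, F}
No 3 sites suffice: every size-3 union leaves at least one demand point uncovered.
But {H-α, H-β, H-γ, H-ε} covers everything, so the minimum is 4.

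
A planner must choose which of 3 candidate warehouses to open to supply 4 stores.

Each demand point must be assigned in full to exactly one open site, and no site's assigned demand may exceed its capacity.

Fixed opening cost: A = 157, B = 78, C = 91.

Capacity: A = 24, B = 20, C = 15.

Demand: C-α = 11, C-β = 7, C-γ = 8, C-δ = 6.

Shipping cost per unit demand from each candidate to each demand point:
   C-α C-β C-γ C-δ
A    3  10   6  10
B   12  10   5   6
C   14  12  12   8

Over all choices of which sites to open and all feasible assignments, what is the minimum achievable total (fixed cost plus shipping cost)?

Open {A, B}; cheapest assignment that respects the capacities:
  A (cap 24, load 18): C-α, C-β — cost 11×3 + 7×10 = 103
  B (cap 20, load 14): C-γ, C-δ — cost 8×5 + 6×6 = 76
  Shipping 179, fixed 235 → total 414.
  Any other capacity-feasible assignment to {A, B} ships for at least 179.
Compare {A, C}: its best feasible assignment gives total 461.
Compare {B, C}: its best feasible assignment gives total 473.
Every other set of open sites that can feasibly serve all demand totals ≥ 461 even under its best assignment. Minimum: 414.

414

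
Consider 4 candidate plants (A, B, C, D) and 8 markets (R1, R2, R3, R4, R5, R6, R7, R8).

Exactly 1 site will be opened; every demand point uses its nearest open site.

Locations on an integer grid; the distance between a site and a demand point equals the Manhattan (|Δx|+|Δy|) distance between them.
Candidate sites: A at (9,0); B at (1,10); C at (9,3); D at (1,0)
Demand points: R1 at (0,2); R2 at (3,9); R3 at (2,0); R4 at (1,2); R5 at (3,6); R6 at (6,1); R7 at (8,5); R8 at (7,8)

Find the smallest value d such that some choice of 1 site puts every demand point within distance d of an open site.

Open {C}.
  Farthest demand point is R2 at distance 12 (to C); all others are ≤ 12.
With {B} the worst case is 14.
With {D} the worst case is 14.
No size-1 selection achieves below 12.

12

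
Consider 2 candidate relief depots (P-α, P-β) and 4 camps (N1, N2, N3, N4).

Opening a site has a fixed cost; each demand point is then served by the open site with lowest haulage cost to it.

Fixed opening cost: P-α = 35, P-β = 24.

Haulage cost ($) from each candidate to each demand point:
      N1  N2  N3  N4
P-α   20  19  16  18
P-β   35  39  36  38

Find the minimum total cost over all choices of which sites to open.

Open {P-α}: assign each demand point to its cheapest open site.
  N1→P-α 20, N2→P-α 19, N3→P-α 16, N4→P-α 18
  haulage cost 73, fixed 35 → total 108.
Compare {P-α, P-β}: haulage cost 73 + fixed 59 = 132.
Compare {P-β}: haulage cost 148 + fixed 24 = 172.

108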